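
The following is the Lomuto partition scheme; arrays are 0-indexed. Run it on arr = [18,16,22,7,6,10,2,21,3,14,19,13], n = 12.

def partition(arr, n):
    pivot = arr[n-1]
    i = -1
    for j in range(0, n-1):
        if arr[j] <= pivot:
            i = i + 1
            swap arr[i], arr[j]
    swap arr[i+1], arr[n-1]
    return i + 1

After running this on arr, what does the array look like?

pivot = arr[11] = 13; i = -1
j=0: arr[0]=18 > 13 → no swap
j=1: arr[1]=16 > 13 → no swap
j=2: arr[2]=22 > 13 → no swap
j=3: arr[3]=7 ≤ 13 → i=0, swap arr[0],arr[3] → [7,16,22,18,6,10,2,21,3,14,19,13]
j=4: arr[4]=6 ≤ 13 → i=1, swap arr[1],arr[4] → [7,6,22,18,16,10,2,21,3,14,19,13]
j=5: arr[5]=10 ≤ 13 → i=2, swap arr[2],arr[5] → [7,6,10,18,16,22,2,21,3,14,19,13]
j=6: arr[6]=2 ≤ 13 → i=3, swap arr[3],arr[6] → [7,6,10,2,16,22,18,21,3,14,19,13]
j=7: arr[7]=21 > 13 → no swap
j=8: arr[8]=3 ≤ 13 → i=4, swap arr[4],arr[8] → [7,6,10,2,3,22,18,21,16,14,19,13]
j=9: arr[9]=14 > 13 → no swap
j=10: arr[10]=19 > 13 → no swap
final swap arr[5],arr[11] → [7,6,10,2,3,13,18,21,16,14,19,22]; return 5

[7,6,10,2,3,13,18,21,16,14,19,22]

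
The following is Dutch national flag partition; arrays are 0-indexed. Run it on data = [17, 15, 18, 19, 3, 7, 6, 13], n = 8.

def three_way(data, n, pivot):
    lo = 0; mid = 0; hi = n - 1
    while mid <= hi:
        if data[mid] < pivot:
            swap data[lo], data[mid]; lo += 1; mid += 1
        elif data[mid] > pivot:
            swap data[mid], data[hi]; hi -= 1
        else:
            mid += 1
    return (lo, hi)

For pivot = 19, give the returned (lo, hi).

pivot = 19; lo=0, mid=0, hi=7
data[mid]=17<19: swap data[0],data[0]; lo=1,mid=1 → [17, 15, 18, 19, 3, 7, 6, 13]
data[mid]=15<19: swap data[1],data[1]; lo=2,mid=2 → [17, 15, 18, 19, 3, 7, 6, 13]
data[mid]=18<19: swap data[2],data[2]; lo=3,mid=3 → [17, 15, 18, 19, 3, 7, 6, 13]
data[mid]=19=19: mid=4
data[mid]=3<19: swap data[3],data[4]; lo=4,mid=5 → [17, 15, 18, 3, 19, 7, 6, 13]
data[mid]=7<19: swap data[4],data[5]; lo=5,mid=6 → [17, 15, 18, 3, 7, 19, 6, 13]
data[mid]=6<19: swap data[5],data[6]; lo=6,mid=7 → [17, 15, 18, 3, 7, 6, 19, 13]
data[mid]=13<19: swap data[6],data[7]; lo=7,mid=8 → [17, 15, 18, 3, 7, 6, 13, 19]
end: lo=7, hi=7; data = [17, 15, 18, 3, 7, 6, 13, 19]

(7, 7)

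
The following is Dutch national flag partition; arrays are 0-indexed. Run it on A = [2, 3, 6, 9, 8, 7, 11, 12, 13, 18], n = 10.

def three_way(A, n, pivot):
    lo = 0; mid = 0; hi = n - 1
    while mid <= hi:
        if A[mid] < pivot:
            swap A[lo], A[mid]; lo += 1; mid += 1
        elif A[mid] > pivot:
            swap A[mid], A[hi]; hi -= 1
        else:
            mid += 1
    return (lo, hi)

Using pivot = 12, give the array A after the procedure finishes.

pivot = 12; lo=0, mid=0, hi=9
A[mid]=2<12: swap A[0],A[0]; lo=1,mid=1 → [2, 3, 6, 9, 8, 7, 11, 12, 13, 18]
A[mid]=3<12: swap A[1],A[1]; lo=2,mid=2 → [2, 3, 6, 9, 8, 7, 11, 12, 13, 18]
A[mid]=6<12: swap A[2],A[2]; lo=3,mid=3 → [2, 3, 6, 9, 8, 7, 11, 12, 13, 18]
A[mid]=9<12: swap A[3],A[3]; lo=4,mid=4 → [2, 3, 6, 9, 8, 7, 11, 12, 13, 18]
A[mid]=8<12: swap A[4],A[4]; lo=5,mid=5 → [2, 3, 6, 9, 8, 7, 11, 12, 13, 18]
A[mid]=7<12: swap A[5],A[5]; lo=6,mid=6 → [2, 3, 6, 9, 8, 7, 11, 12, 13, 18]
A[mid]=11<12: swap A[6],A[6]; lo=7,mid=7 → [2, 3, 6, 9, 8, 7, 11, 12, 13, 18]
A[mid]=12=12: mid=8
A[mid]=13>12: swap A[8],A[9]; hi=8 → [2, 3, 6, 9, 8, 7, 11, 12, 18, 13]
A[mid]=18>12: swap A[8],A[8]; hi=7 → [2, 3, 6, 9, 8, 7, 11, 12, 18, 13]
end: lo=7, hi=7; A = [2, 3, 6, 9, 8, 7, 11, 12, 18, 13]

[2, 3, 6, 9, 8, 7, 11, 12, 18, 13]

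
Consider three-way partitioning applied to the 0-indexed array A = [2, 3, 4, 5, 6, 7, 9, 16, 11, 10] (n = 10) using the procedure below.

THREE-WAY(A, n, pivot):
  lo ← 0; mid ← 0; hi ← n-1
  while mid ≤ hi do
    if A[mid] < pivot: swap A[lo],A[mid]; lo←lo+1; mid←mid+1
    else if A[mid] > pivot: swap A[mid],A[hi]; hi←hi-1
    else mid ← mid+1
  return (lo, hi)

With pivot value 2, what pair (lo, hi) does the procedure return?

lo=0 mid=0 hi=9
2=2: mid=1
3>2: swap(1,9), hi=8 ⇒ [2, 10, 4, 5, 6, 7, 9, 16, 11, 3]
10>2: swap(1,8), hi=7 ⇒ [2, 11, 4, 5, 6, 7, 9, 16, 10, 3]
11>2: swap(1,7), hi=6 ⇒ [2, 16, 4, 5, 6, 7, 9, 11, 10, 3]
16>2: swap(1,6), hi=5 ⇒ [2, 9, 4, 5, 6, 7, 16, 11, 10, 3]
9>2: swap(1,5), hi=4 ⇒ [2, 7, 4, 5, 6, 9, 16, 11, 10, 3]
7>2: swap(1,4), hi=3 ⇒ [2, 6, 4, 5, 7, 9, 16, 11, 10, 3]
6>2: swap(1,3), hi=2 ⇒ [2, 5, 4, 6, 7, 9, 16, 11, 10, 3]
5>2: swap(1,2), hi=1 ⇒ [2, 4, 5, 6, 7, 9, 16, 11, 10, 3]
4>2: swap(1,1), hi=0 ⇒ [2, 4, 5, 6, 7, 9, 16, 11, 10, 3]
done. lo=0 hi=0; A=[2, 4, 5, 6, 7, 9, 16, 11, 10, 3]

(0, 0)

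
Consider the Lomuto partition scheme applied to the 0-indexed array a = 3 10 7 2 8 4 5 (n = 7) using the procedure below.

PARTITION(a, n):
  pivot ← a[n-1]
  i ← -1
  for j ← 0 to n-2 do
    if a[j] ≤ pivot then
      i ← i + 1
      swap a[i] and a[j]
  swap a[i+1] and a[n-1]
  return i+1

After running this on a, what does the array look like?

pivot = a[6] = 5; i = -1
j=0: a[0]=3 ≤ 5 → i=0, swap a[0],a[0] (no change) → 3 10 7 2 8 4 5
j=1: a[1]=10 > 5 → no swap
j=2: a[2]=7 > 5 → no swap
j=3: a[3]=2 ≤ 5 → i=1, swap a[1],a[3] → 3 2 7 10 8 4 5
j=4: a[4]=8 > 5 → no swap
j=5: a[5]=4 ≤ 5 → i=2, swap a[2],a[5] → 3 2 4 10 8 7 5
final swap a[3],a[6] → 3 2 4 5 8 7 10; return 3

3 2 4 5 8 7 10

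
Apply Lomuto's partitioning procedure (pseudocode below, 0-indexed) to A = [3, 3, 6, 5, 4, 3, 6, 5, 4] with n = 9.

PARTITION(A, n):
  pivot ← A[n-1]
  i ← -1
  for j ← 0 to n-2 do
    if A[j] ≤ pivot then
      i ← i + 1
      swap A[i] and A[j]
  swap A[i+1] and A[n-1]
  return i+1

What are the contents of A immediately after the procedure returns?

pivot=4, i=-1
j=0: 3≤4, i=0, swap(0,0) ⇒ [3, 3, 6, 5, 4, 3, 6, 5, 4]
j=1: 3≤4, i=1, swap(1,1) ⇒ [3, 3, 6, 5, 4, 3, 6, 5, 4]
j=2: 6>4, skip
j=3: 5>4, skip
j=4: 4≤4, i=2, swap(2,4) ⇒ [3, 3, 4, 5, 6, 3, 6, 5, 4]
j=5: 3≤4, i=3, swap(3,5) ⇒ [3, 3, 4, 3, 6, 5, 6, 5, 4]
j=6: 6>4, skip
j=7: 5>4, skip
swap(4,8) ⇒ [3, 3, 4, 3, 4, 5, 6, 5, 6]; return 4

[3, 3, 4, 3, 4, 5, 6, 5, 6]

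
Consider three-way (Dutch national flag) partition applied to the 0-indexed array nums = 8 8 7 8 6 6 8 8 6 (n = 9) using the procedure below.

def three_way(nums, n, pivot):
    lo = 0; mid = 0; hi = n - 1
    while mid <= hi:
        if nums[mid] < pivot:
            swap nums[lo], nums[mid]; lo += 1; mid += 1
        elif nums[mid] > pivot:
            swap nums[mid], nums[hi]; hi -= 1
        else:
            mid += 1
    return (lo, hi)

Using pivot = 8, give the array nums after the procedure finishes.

7 6 6 6 8 8 8 8 8

lo=0 mid=0 hi=8
8=8: mid=1
8=8: mid=2
7<8: swap(0,2), lo=1 mid=3 ⇒ 7 8 8 8 6 6 8 8 6
8=8: mid=4
6<8: swap(1,4), lo=2 mid=5 ⇒ 7 6 8 8 8 6 8 8 6
6<8: swap(2,5), lo=3 mid=6 ⇒ 7 6 6 8 8 8 8 8 6
8=8: mid=7
8=8: mid=8
6<8: swap(3,8), lo=4 mid=9 ⇒ 7 6 6 6 8 8 8 8 8
done. lo=4 hi=8; nums=7 6 6 6 8 8 8 8 8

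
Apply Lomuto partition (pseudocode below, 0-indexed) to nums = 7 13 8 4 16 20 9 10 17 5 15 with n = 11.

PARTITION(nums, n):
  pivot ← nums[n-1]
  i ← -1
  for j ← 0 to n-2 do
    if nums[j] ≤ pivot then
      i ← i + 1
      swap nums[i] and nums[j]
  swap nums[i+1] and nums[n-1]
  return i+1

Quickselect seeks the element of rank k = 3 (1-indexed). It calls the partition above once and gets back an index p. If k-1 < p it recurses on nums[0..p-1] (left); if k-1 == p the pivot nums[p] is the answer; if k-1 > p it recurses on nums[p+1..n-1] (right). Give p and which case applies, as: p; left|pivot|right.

pivot = nums[10] = 15; i = -1
j=0: nums[0]=7 ≤ 15 → i=0, swap nums[0],nums[0] (no change) → 7 13 8 4 16 20 9 10 17 5 15
j=1: nums[1]=13 ≤ 15 → i=1, swap nums[1],nums[1] (no change) → 7 13 8 4 16 20 9 10 17 5 15
j=2: nums[2]=8 ≤ 15 → i=2, swap nums[2],nums[2] (no change) → 7 13 8 4 16 20 9 10 17 5 15
j=3: nums[3]=4 ≤ 15 → i=3, swap nums[3],nums[3] (no change) → 7 13 8 4 16 20 9 10 17 5 15
j=4: nums[4]=16 > 15 → no swap
j=5: nums[5]=20 > 15 → no swap
j=6: nums[6]=9 ≤ 15 → i=4, swap nums[4],nums[6] → 7 13 8 4 9 20 16 10 17 5 15
j=7: nums[7]=10 ≤ 15 → i=5, swap nums[5],nums[7] → 7 13 8 4 9 10 16 20 17 5 15
j=8: nums[8]=17 > 15 → no swap
j=9: nums[9]=5 ≤ 15 → i=6, swap nums[6],nums[9] → 7 13 8 4 9 10 5 20 17 16 15
final swap nums[7],nums[10] → 7 13 8 4 9 10 5 15 17 16 20; return 7
p = 7; k-1 = 2 < 7 ⇒ left

7; left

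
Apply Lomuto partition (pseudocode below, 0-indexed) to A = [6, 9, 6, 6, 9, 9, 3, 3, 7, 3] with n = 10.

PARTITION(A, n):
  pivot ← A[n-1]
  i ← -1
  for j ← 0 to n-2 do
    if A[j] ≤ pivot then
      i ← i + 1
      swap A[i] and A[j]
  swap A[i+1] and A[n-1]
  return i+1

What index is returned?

2

pivot = A[9] = 3; i = -1
j=0: A[0]=6 > 3 → no swap
j=1: A[1]=9 > 3 → no swap
j=2: A[2]=6 > 3 → no swap
j=3: A[3]=6 > 3 → no swap
j=4: A[4]=9 > 3 → no swap
j=5: A[5]=9 > 3 → no swap
j=6: A[6]=3 ≤ 3 → i=0, swap A[0],A[6] → [3, 9, 6, 6, 9, 9, 6, 3, 7, 3]
j=7: A[7]=3 ≤ 3 → i=1, swap A[1],A[7] → [3, 3, 6, 6, 9, 9, 6, 9, 7, 3]
j=8: A[8]=7 > 3 → no swap
final swap A[2],A[9] → [3, 3, 3, 6, 9, 9, 6, 9, 7, 6]; return 2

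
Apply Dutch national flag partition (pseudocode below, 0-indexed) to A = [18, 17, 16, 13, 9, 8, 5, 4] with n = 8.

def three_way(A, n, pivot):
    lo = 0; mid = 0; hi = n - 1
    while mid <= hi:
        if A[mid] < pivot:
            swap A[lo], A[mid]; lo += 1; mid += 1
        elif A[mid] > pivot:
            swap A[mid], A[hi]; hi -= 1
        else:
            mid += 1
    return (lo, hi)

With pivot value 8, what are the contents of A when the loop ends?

lo=0 mid=0 hi=7
18>8: swap(0,7), hi=6 ⇒ [4, 17, 16, 13, 9, 8, 5, 18]
4<8: swap(0,0), lo=1 mid=1 ⇒ [4, 17, 16, 13, 9, 8, 5, 18]
17>8: swap(1,6), hi=5 ⇒ [4, 5, 16, 13, 9, 8, 17, 18]
5<8: swap(1,1), lo=2 mid=2 ⇒ [4, 5, 16, 13, 9, 8, 17, 18]
16>8: swap(2,5), hi=4 ⇒ [4, 5, 8, 13, 9, 16, 17, 18]
8=8: mid=3
13>8: swap(3,4), hi=3 ⇒ [4, 5, 8, 9, 13, 16, 17, 18]
9>8: swap(3,3), hi=2 ⇒ [4, 5, 8, 9, 13, 16, 17, 18]
done. lo=2 hi=2; A=[4, 5, 8, 9, 13, 16, 17, 18]

[4, 5, 8, 9, 13, 16, 17, 18]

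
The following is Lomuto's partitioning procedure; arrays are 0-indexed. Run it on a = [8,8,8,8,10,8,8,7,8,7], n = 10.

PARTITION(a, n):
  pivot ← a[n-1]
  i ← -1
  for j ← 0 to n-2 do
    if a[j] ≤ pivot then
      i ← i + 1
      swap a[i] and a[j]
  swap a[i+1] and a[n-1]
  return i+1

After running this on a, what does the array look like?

[7,7,8,8,10,8,8,8,8,8]

pivot=7, i=-1
j=0: 8>7, skip
j=1: 8>7, skip
j=2: 8>7, skip
j=3: 8>7, skip
j=4: 10>7, skip
j=5: 8>7, skip
j=6: 8>7, skip
j=7: 7≤7, i=0, swap(0,7) ⇒ [7,8,8,8,10,8,8,8,8,7]
j=8: 8>7, skip
swap(1,9) ⇒ [7,7,8,8,10,8,8,8,8,8]; return 1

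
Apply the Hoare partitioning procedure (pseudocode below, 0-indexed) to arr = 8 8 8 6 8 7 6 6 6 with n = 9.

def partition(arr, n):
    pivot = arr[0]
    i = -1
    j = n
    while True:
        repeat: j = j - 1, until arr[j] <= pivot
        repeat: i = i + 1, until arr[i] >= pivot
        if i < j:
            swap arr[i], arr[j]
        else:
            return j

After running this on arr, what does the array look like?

pivot = arr[0] = 8; i = -1, j = 9
j→8 (arr[8]=6≤8), i→0 (arr[0]=8≥8); i<j, swap → 6 8 8 6 8 7 6 6 8
j→7 (arr[7]=6≤8), i→1 (arr[1]=8≥8); i<j, swap → 6 6 8 6 8 7 6 8 8
j→6 (arr[6]=6≤8), i→2 (arr[2]=8≥8); i<j, swap → 6 6 6 6 8 7 8 8 8
j→5 (arr[5]=7≤8), i→4 (arr[4]=8≥8); i<j, swap → 6 6 6 6 7 8 8 8 8
j→4, i→5; i≥j, return j=4. arr = 6 6 6 6 7 8 8 8 8

6 6 6 6 7 8 8 8 8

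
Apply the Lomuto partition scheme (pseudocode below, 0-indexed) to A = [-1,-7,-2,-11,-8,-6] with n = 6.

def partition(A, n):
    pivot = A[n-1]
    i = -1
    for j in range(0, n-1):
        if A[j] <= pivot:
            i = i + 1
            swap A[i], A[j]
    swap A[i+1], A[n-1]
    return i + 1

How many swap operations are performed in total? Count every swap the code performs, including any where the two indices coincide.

4

pivot=-6, i=-1
j=0: -1>-6, skip
j=1: -7≤-6, i=0, swap(0,1) ⇒ [-7,-1,-2,-11,-8,-6]
j=2: -2>-6, skip
j=3: -11≤-6, i=1, swap(1,3) ⇒ [-7,-11,-2,-1,-8,-6]
j=4: -8≤-6, i=2, swap(2,4) ⇒ [-7,-11,-8,-1,-2,-6]
swap(3,5) ⇒ [-7,-11,-8,-6,-2,-1]; return 3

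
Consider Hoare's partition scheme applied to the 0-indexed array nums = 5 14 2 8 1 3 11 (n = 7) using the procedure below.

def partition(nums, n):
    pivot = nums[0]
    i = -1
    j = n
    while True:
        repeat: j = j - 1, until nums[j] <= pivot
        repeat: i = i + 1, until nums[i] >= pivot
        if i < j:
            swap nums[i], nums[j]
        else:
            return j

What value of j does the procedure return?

pivot=5
j stops at 5 (3), i stops at 0 (5); swap ⇒ 3 14 2 8 1 5 11
j stops at 4 (1), i stops at 1 (14); swap ⇒ 3 1 2 8 14 5 11
j stops at 2, i stops at 3; i≥j ⇒ return 2. nums=3 1 2 8 14 5 11

2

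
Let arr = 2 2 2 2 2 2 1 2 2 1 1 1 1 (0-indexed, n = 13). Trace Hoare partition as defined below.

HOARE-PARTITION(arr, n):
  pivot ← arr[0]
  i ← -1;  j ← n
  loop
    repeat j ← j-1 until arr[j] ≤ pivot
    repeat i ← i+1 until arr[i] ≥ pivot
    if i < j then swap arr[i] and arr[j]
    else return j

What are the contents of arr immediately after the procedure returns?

1 1 1 1 2 2 1 2 2 2 2 2 2

pivot = arr[0] = 2; i = -1, j = 13
j→12 (arr[12]=1≤2), i→0 (arr[0]=2≥2); i<j, swap → 1 2 2 2 2 2 1 2 2 1 1 1 2
j→11 (arr[11]=1≤2), i→1 (arr[1]=2≥2); i<j, swap → 1 1 2 2 2 2 1 2 2 1 1 2 2
j→10 (arr[10]=1≤2), i→2 (arr[2]=2≥2); i<j, swap → 1 1 1 2 2 2 1 2 2 1 2 2 2
j→9 (arr[9]=1≤2), i→3 (arr[3]=2≥2); i<j, swap → 1 1 1 1 2 2 1 2 2 2 2 2 2
j→8 (arr[8]=2≤2), i→4 (arr[4]=2≥2); i<j, swap → 1 1 1 1 2 2 1 2 2 2 2 2 2
j→7 (arr[7]=2≤2), i→5 (arr[5]=2≥2); i<j, swap → 1 1 1 1 2 2 1 2 2 2 2 2 2
j→6, i→7; i≥j, return j=6. arr = 1 1 1 1 2 2 1 2 2 2 2 2 2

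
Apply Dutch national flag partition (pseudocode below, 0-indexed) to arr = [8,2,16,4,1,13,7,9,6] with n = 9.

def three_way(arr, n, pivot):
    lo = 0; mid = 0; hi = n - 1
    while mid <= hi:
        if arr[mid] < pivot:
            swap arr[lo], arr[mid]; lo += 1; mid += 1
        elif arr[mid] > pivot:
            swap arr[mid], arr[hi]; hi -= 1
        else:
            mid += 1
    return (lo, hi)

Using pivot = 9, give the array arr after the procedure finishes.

[8,2,6,4,1,7,9,13,16]

pivot = 9; lo=0, mid=0, hi=8
arr[mid]=8<9: swap arr[0],arr[0]; lo=1,mid=1 → [8,2,16,4,1,13,7,9,6]
arr[mid]=2<9: swap arr[1],arr[1]; lo=2,mid=2 → [8,2,16,4,1,13,7,9,6]
arr[mid]=16>9: swap arr[2],arr[8]; hi=7 → [8,2,6,4,1,13,7,9,16]
arr[mid]=6<9: swap arr[2],arr[2]; lo=3,mid=3 → [8,2,6,4,1,13,7,9,16]
arr[mid]=4<9: swap arr[3],arr[3]; lo=4,mid=4 → [8,2,6,4,1,13,7,9,16]
arr[mid]=1<9: swap arr[4],arr[4]; lo=5,mid=5 → [8,2,6,4,1,13,7,9,16]
arr[mid]=13>9: swap arr[5],arr[7]; hi=6 → [8,2,6,4,1,9,7,13,16]
arr[mid]=9=9: mid=6
arr[mid]=7<9: swap arr[5],arr[6]; lo=6,mid=7 → [8,2,6,4,1,7,9,13,16]
end: lo=6, hi=6; arr = [8,2,6,4,1,7,9,13,16]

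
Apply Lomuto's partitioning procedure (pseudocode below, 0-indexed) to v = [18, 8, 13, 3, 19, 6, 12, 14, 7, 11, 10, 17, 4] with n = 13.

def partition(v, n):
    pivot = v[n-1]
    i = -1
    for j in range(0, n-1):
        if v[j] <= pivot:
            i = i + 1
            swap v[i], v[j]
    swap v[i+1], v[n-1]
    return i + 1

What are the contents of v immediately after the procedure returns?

[3, 4, 13, 18, 19, 6, 12, 14, 7, 11, 10, 17, 8]

pivot = v[12] = 4; i = -1
j=0: v[0]=18 > 4 → no swap
j=1: v[1]=8 > 4 → no swap
j=2: v[2]=13 > 4 → no swap
j=3: v[3]=3 ≤ 4 → i=0, swap v[0],v[3] → [3, 8, 13, 18, 19, 6, 12, 14, 7, 11, 10, 17, 4]
j=4: v[4]=19 > 4 → no swap
j=5: v[5]=6 > 4 → no swap
j=6: v[6]=12 > 4 → no swap
j=7: v[7]=14 > 4 → no swap
j=8: v[8]=7 > 4 → no swap
j=9: v[9]=11 > 4 → no swap
j=10: v[10]=10 > 4 → no swap
j=11: v[11]=17 > 4 → no swap
final swap v[1],v[12] → [3, 4, 13, 18, 19, 6, 12, 14, 7, 11, 10, 17, 8]; return 1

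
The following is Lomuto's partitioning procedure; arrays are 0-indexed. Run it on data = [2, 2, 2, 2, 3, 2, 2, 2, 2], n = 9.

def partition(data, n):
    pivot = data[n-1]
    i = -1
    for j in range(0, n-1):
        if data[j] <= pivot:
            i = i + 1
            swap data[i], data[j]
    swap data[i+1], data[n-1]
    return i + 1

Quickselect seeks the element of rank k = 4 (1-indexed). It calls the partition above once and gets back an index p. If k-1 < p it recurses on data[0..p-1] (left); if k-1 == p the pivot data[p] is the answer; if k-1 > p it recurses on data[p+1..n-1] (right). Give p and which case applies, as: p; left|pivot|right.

7; left

pivot = data[8] = 2; i = -1
j=0: data[0]=2 ≤ 2 → i=0, swap data[0],data[0] (no change) → [2, 2, 2, 2, 3, 2, 2, 2, 2]
j=1: data[1]=2 ≤ 2 → i=1, swap data[1],data[1] (no change) → [2, 2, 2, 2, 3, 2, 2, 2, 2]
j=2: data[2]=2 ≤ 2 → i=2, swap data[2],data[2] (no change) → [2, 2, 2, 2, 3, 2, 2, 2, 2]
j=3: data[3]=2 ≤ 2 → i=3, swap data[3],data[3] (no change) → [2, 2, 2, 2, 3, 2, 2, 2, 2]
j=4: data[4]=3 > 2 → no swap
j=5: data[5]=2 ≤ 2 → i=4, swap data[4],data[5] → [2, 2, 2, 2, 2, 3, 2, 2, 2]
j=6: data[6]=2 ≤ 2 → i=5, swap data[5],data[6] → [2, 2, 2, 2, 2, 2, 3, 2, 2]
j=7: data[7]=2 ≤ 2 → i=6, swap data[6],data[7] → [2, 2, 2, 2, 2, 2, 2, 3, 2]
final swap data[7],data[8] → [2, 2, 2, 2, 2, 2, 2, 2, 3]; return 7
p = 7; k-1 = 3 < 7 ⇒ left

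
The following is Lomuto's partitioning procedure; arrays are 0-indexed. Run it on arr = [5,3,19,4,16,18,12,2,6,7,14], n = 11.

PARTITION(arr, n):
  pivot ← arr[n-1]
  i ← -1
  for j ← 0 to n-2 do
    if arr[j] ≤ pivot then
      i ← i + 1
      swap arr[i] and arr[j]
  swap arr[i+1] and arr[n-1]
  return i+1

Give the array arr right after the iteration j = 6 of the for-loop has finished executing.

pivot = arr[10] = 14; i = -1
j=0: arr[0]=5 ≤ 14 → i=0, swap arr[0],arr[0] (no change) → [5,3,19,4,16,18,12,2,6,7,14]
j=1: arr[1]=3 ≤ 14 → i=1, swap arr[1],arr[1] (no change) → [5,3,19,4,16,18,12,2,6,7,14]
j=2: arr[2]=19 > 14 → no swap
j=3: arr[3]=4 ≤ 14 → i=2, swap arr[2],arr[3] → [5,3,4,19,16,18,12,2,6,7,14]
j=4: arr[4]=16 > 14 → no swap
j=5: arr[5]=18 > 14 → no swap
j=6: arr[6]=12 ≤ 14 → i=3, swap arr[3],arr[6] → [5,3,4,12,16,18,19,2,6,7,14]
(after j=6) arr = [5,3,4,12,16,18,19,2,6,7,14]

[5,3,4,12,16,18,19,2,6,7,14]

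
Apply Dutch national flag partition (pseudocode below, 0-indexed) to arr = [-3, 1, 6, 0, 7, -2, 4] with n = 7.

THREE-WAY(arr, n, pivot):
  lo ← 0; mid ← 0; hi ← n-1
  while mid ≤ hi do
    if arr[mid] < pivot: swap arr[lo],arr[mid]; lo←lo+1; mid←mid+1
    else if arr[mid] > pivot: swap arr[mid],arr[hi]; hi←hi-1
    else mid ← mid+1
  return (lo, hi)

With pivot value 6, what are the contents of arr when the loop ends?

[-3, 1, 0, 4, -2, 6, 7]

lo=0 mid=0 hi=6
-3<6: swap(0,0), lo=1 mid=1 ⇒ [-3, 1, 6, 0, 7, -2, 4]
1<6: swap(1,1), lo=2 mid=2 ⇒ [-3, 1, 6, 0, 7, -2, 4]
6=6: mid=3
0<6: swap(2,3), lo=3 mid=4 ⇒ [-3, 1, 0, 6, 7, -2, 4]
7>6: swap(4,6), hi=5 ⇒ [-3, 1, 0, 6, 4, -2, 7]
4<6: swap(3,4), lo=4 mid=5 ⇒ [-3, 1, 0, 4, 6, -2, 7]
-2<6: swap(4,5), lo=5 mid=6 ⇒ [-3, 1, 0, 4, -2, 6, 7]
done. lo=5 hi=5; arr=[-3, 1, 0, 4, -2, 6, 7]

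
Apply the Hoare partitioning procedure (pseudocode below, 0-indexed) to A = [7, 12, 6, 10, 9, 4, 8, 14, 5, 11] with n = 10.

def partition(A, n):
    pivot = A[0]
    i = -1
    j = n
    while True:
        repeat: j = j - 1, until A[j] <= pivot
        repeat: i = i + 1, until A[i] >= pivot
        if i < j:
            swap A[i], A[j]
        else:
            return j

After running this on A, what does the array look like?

[5, 4, 6, 10, 9, 12, 8, 14, 7, 11]

pivot=7
j stops at 8 (5), i stops at 0 (7); swap ⇒ [5, 12, 6, 10, 9, 4, 8, 14, 7, 11]
j stops at 5 (4), i stops at 1 (12); swap ⇒ [5, 4, 6, 10, 9, 12, 8, 14, 7, 11]
j stops at 2, i stops at 3; i≥j ⇒ return 2. A=[5, 4, 6, 10, 9, 12, 8, 14, 7, 11]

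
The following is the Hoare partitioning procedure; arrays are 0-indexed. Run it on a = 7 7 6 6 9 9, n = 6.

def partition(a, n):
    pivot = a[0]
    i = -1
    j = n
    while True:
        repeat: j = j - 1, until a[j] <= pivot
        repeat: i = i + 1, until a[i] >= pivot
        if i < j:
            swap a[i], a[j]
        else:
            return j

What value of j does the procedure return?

1

pivot=7
j stops at 3 (6), i stops at 0 (7); swap ⇒ 6 7 6 7 9 9
j stops at 2 (6), i stops at 1 (7); swap ⇒ 6 6 7 7 9 9
j stops at 1, i stops at 2; i≥j ⇒ return 1. a=6 6 7 7 9 9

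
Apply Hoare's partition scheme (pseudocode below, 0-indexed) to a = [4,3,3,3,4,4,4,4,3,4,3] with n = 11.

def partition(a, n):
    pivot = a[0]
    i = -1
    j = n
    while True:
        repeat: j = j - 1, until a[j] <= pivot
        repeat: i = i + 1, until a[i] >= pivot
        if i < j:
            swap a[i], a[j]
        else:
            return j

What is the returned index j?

6

pivot=4
j stops at 10 (3), i stops at 0 (4); swap ⇒ [3,3,3,3,4,4,4,4,3,4,4]
j stops at 9 (4), i stops at 4 (4); swap ⇒ [3,3,3,3,4,4,4,4,3,4,4]
j stops at 8 (3), i stops at 5 (4); swap ⇒ [3,3,3,3,4,3,4,4,4,4,4]
j stops at 7 (4), i stops at 6 (4); swap ⇒ [3,3,3,3,4,3,4,4,4,4,4]
j stops at 6, i stops at 7; i≥j ⇒ return 6. a=[3,3,3,3,4,3,4,4,4,4,4]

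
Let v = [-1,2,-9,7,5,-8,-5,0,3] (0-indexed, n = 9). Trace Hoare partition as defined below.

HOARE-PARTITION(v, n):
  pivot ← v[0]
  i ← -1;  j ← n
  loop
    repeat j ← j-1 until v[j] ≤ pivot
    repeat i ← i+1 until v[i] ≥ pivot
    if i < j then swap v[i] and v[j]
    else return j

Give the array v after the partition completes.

[-5,-8,-9,7,5,2,-1,0,3]

pivot=-1
j stops at 6 (-5), i stops at 0 (-1); swap ⇒ [-5,2,-9,7,5,-8,-1,0,3]
j stops at 5 (-8), i stops at 1 (2); swap ⇒ [-5,-8,-9,7,5,2,-1,0,3]
j stops at 2, i stops at 3; i≥j ⇒ return 2. v=[-5,-8,-9,7,5,2,-1,0,3]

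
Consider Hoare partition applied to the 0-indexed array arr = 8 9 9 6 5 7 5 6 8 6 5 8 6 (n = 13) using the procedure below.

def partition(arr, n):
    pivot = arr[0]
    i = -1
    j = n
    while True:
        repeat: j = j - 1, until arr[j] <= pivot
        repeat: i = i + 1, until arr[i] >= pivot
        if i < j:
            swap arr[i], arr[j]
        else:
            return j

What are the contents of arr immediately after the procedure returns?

6 8 5 6 5 7 5 6 6 8 9 9 8

pivot=8
j stops at 12 (6), i stops at 0 (8); swap ⇒ 6 9 9 6 5 7 5 6 8 6 5 8 8
j stops at 11 (8), i stops at 1 (9); swap ⇒ 6 8 9 6 5 7 5 6 8 6 5 9 8
j stops at 10 (5), i stops at 2 (9); swap ⇒ 6 8 5 6 5 7 5 6 8 6 9 9 8
j stops at 9 (6), i stops at 8 (8); swap ⇒ 6 8 5 6 5 7 5 6 6 8 9 9 8
j stops at 8, i stops at 9; i≥j ⇒ return 8. arr=6 8 5 6 5 7 5 6 6 8 9 9 8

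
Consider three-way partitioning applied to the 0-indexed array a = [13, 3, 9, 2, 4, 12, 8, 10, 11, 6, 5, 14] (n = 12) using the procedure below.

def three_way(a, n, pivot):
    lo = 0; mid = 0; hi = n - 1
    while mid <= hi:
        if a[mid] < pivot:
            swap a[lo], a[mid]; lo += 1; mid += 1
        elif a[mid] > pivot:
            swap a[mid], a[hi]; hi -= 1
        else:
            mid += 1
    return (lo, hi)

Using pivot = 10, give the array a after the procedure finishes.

pivot = 10; lo=0, mid=0, hi=11
a[mid]=13>10: swap a[0],a[11]; hi=10 → [14, 3, 9, 2, 4, 12, 8, 10, 11, 6, 5, 13]
a[mid]=14>10: swap a[0],a[10]; hi=9 → [5, 3, 9, 2, 4, 12, 8, 10, 11, 6, 14, 13]
a[mid]=5<10: swap a[0],a[0]; lo=1,mid=1 → [5, 3, 9, 2, 4, 12, 8, 10, 11, 6, 14, 13]
a[mid]=3<10: swap a[1],a[1]; lo=2,mid=2 → [5, 3, 9, 2, 4, 12, 8, 10, 11, 6, 14, 13]
a[mid]=9<10: swap a[2],a[2]; lo=3,mid=3 → [5, 3, 9, 2, 4, 12, 8, 10, 11, 6, 14, 13]
a[mid]=2<10: swap a[3],a[3]; lo=4,mid=4 → [5, 3, 9, 2, 4, 12, 8, 10, 11, 6, 14, 13]
a[mid]=4<10: swap a[4],a[4]; lo=5,mid=5 → [5, 3, 9, 2, 4, 12, 8, 10, 11, 6, 14, 13]
a[mid]=12>10: swap a[5],a[9]; hi=8 → [5, 3, 9, 2, 4, 6, 8, 10, 11, 12, 14, 13]
a[mid]=6<10: swap a[5],a[5]; lo=6,mid=6 → [5, 3, 9, 2, 4, 6, 8, 10, 11, 12, 14, 13]
a[mid]=8<10: swap a[6],a[6]; lo=7,mid=7 → [5, 3, 9, 2, 4, 6, 8, 10, 11, 12, 14, 13]
a[mid]=10=10: mid=8
a[mid]=11>10: swap a[8],a[8]; hi=7 → [5, 3, 9, 2, 4, 6, 8, 10, 11, 12, 14, 13]
end: lo=7, hi=7; a = [5, 3, 9, 2, 4, 6, 8, 10, 11, 12, 14, 13]

[5, 3, 9, 2, 4, 6, 8, 10, 11, 12, 14, 13]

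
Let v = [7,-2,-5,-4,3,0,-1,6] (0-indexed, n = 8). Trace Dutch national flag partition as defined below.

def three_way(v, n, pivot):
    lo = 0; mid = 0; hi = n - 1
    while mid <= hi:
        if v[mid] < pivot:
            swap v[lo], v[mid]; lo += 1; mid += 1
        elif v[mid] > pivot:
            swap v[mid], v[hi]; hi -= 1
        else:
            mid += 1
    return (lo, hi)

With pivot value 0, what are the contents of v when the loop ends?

[-1,-2,-5,-4,0,3,6,7]

lo=0 mid=0 hi=7
7>0: swap(0,7), hi=6 ⇒ [6,-2,-5,-4,3,0,-1,7]
6>0: swap(0,6), hi=5 ⇒ [-1,-2,-5,-4,3,0,6,7]
-1<0: swap(0,0), lo=1 mid=1 ⇒ [-1,-2,-5,-4,3,0,6,7]
-2<0: swap(1,1), lo=2 mid=2 ⇒ [-1,-2,-5,-4,3,0,6,7]
-5<0: swap(2,2), lo=3 mid=3 ⇒ [-1,-2,-5,-4,3,0,6,7]
-4<0: swap(3,3), lo=4 mid=4 ⇒ [-1,-2,-5,-4,3,0,6,7]
3>0: swap(4,5), hi=4 ⇒ [-1,-2,-5,-4,0,3,6,7]
0=0: mid=5
done. lo=4 hi=4; v=[-1,-2,-5,-4,0,3,6,7]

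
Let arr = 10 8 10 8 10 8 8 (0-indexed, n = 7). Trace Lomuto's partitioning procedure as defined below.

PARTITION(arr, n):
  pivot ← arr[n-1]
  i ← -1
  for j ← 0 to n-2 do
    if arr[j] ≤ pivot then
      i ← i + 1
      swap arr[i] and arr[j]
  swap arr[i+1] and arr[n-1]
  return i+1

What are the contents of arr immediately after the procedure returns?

8 8 8 8 10 10 10

pivot = arr[6] = 8; i = -1
j=0: arr[0]=10 > 8 → no swap
j=1: arr[1]=8 ≤ 8 → i=0, swap arr[0],arr[1] → 8 10 10 8 10 8 8
j=2: arr[2]=10 > 8 → no swap
j=3: arr[3]=8 ≤ 8 → i=1, swap arr[1],arr[3] → 8 8 10 10 10 8 8
j=4: arr[4]=10 > 8 → no swap
j=5: arr[5]=8 ≤ 8 → i=2, swap arr[2],arr[5] → 8 8 8 10 10 10 8
final swap arr[3],arr[6] → 8 8 8 8 10 10 10; return 3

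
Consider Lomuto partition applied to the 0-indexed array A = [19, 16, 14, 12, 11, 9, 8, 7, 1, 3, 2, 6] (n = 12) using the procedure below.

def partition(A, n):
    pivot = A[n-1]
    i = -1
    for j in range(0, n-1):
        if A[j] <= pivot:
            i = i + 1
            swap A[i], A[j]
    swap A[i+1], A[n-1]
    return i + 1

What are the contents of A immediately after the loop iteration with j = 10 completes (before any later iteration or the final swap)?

pivot=6, i=-1
j=0: 19>6, skip
j=1: 16>6, skip
j=2: 14>6, skip
j=3: 12>6, skip
j=4: 11>6, skip
j=5: 9>6, skip
j=6: 8>6, skip
j=7: 7>6, skip
j=8: 1≤6, i=0, swap(0,8) ⇒ [1, 16, 14, 12, 11, 9, 8, 7, 19, 3, 2, 6]
j=9: 3≤6, i=1, swap(1,9) ⇒ [1, 3, 14, 12, 11, 9, 8, 7, 19, 16, 2, 6]
j=10: 2≤6, i=2, swap(2,10) ⇒ [1, 3, 2, 12, 11, 9, 8, 7, 19, 16, 14, 6]
(after j=10) A = [1, 3, 2, 12, 11, 9, 8, 7, 19, 16, 14, 6]

[1, 3, 2, 12, 11, 9, 8, 7, 19, 16, 14, 6]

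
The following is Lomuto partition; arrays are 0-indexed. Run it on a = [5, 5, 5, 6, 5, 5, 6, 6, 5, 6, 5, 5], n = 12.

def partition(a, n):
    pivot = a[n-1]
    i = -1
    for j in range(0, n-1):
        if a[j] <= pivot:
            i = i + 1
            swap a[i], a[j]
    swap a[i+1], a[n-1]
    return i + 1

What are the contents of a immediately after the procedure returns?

pivot = a[11] = 5; i = -1
j=0: a[0]=5 ≤ 5 → i=0, swap a[0],a[0] (no change) → [5, 5, 5, 6, 5, 5, 6, 6, 5, 6, 5, 5]
j=1: a[1]=5 ≤ 5 → i=1, swap a[1],a[1] (no change) → [5, 5, 5, 6, 5, 5, 6, 6, 5, 6, 5, 5]
j=2: a[2]=5 ≤ 5 → i=2, swap a[2],a[2] (no change) → [5, 5, 5, 6, 5, 5, 6, 6, 5, 6, 5, 5]
j=3: a[3]=6 > 5 → no swap
j=4: a[4]=5 ≤ 5 → i=3, swap a[3],a[4] → [5, 5, 5, 5, 6, 5, 6, 6, 5, 6, 5, 5]
j=5: a[5]=5 ≤ 5 → i=4, swap a[4],a[5] → [5, 5, 5, 5, 5, 6, 6, 6, 5, 6, 5, 5]
j=6: a[6]=6 > 5 → no swap
j=7: a[7]=6 > 5 → no swap
j=8: a[8]=5 ≤ 5 → i=5, swap a[5],a[8] → [5, 5, 5, 5, 5, 5, 6, 6, 6, 6, 5, 5]
j=9: a[9]=6 > 5 → no swap
j=10: a[10]=5 ≤ 5 → i=6, swap a[6],a[10] → [5, 5, 5, 5, 5, 5, 5, 6, 6, 6, 6, 5]
final swap a[7],a[11] → [5, 5, 5, 5, 5, 5, 5, 5, 6, 6, 6, 6]; return 7

[5, 5, 5, 5, 5, 5, 5, 5, 6, 6, 6, 6]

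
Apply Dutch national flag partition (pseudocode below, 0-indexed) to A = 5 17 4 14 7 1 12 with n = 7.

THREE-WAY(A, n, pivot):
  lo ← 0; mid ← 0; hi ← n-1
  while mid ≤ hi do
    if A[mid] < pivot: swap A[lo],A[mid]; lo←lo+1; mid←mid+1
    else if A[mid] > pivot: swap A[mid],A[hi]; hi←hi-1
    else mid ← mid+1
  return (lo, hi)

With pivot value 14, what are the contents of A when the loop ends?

5 12 4 7 1 14 17

pivot = 14; lo=0, mid=0, hi=6
A[mid]=5<14: swap A[0],A[0]; lo=1,mid=1 → 5 17 4 14 7 1 12
A[mid]=17>14: swap A[1],A[6]; hi=5 → 5 12 4 14 7 1 17
A[mid]=12<14: swap A[1],A[1]; lo=2,mid=2 → 5 12 4 14 7 1 17
A[mid]=4<14: swap A[2],A[2]; lo=3,mid=3 → 5 12 4 14 7 1 17
A[mid]=14=14: mid=4
A[mid]=7<14: swap A[3],A[4]; lo=4,mid=5 → 5 12 4 7 14 1 17
A[mid]=1<14: swap A[4],A[5]; lo=5,mid=6 → 5 12 4 7 1 14 17
end: lo=5, hi=5; A = 5 12 4 7 1 14 17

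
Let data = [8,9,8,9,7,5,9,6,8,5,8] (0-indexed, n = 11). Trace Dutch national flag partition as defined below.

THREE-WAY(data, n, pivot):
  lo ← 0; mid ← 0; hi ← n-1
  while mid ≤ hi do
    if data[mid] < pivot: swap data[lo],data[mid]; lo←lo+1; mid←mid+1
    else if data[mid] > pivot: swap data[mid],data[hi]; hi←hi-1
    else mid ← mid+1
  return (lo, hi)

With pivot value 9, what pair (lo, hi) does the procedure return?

(8, 10)

lo=0 mid=0 hi=10
8<9: swap(0,0), lo=1 mid=1 ⇒ [8,9,8,9,7,5,9,6,8,5,8]
9=9: mid=2
8<9: swap(1,2), lo=2 mid=3 ⇒ [8,8,9,9,7,5,9,6,8,5,8]
9=9: mid=4
7<9: swap(2,4), lo=3 mid=5 ⇒ [8,8,7,9,9,5,9,6,8,5,8]
5<9: swap(3,5), lo=4 mid=6 ⇒ [8,8,7,5,9,9,9,6,8,5,8]
9=9: mid=7
6<9: swap(4,7), lo=5 mid=8 ⇒ [8,8,7,5,6,9,9,9,8,5,8]
8<9: swap(5,8), lo=6 mid=9 ⇒ [8,8,7,5,6,8,9,9,9,5,8]
5<9: swap(6,9), lo=7 mid=10 ⇒ [8,8,7,5,6,8,5,9,9,9,8]
8<9: swap(7,10), lo=8 mid=11 ⇒ [8,8,7,5,6,8,5,8,9,9,9]
done. lo=8 hi=10; data=[8,8,7,5,6,8,5,8,9,9,9]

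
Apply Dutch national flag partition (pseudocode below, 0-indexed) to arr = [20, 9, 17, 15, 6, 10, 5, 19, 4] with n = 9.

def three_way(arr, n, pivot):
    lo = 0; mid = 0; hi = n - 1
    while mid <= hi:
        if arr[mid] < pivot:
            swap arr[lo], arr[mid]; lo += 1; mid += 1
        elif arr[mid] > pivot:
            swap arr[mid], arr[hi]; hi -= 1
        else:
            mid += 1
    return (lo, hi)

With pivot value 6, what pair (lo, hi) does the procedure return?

pivot = 6; lo=0, mid=0, hi=8
arr[mid]=20>6: swap arr[0],arr[8]; hi=7 → [4, 9, 17, 15, 6, 10, 5, 19, 20]
arr[mid]=4<6: swap arr[0],arr[0]; lo=1,mid=1 → [4, 9, 17, 15, 6, 10, 5, 19, 20]
arr[mid]=9>6: swap arr[1],arr[7]; hi=6 → [4, 19, 17, 15, 6, 10, 5, 9, 20]
arr[mid]=19>6: swap arr[1],arr[6]; hi=5 → [4, 5, 17, 15, 6, 10, 19, 9, 20]
arr[mid]=5<6: swap arr[1],arr[1]; lo=2,mid=2 → [4, 5, 17, 15, 6, 10, 19, 9, 20]
arr[mid]=17>6: swap arr[2],arr[5]; hi=4 → [4, 5, 10, 15, 6, 17, 19, 9, 20]
arr[mid]=10>6: swap arr[2],arr[4]; hi=3 → [4, 5, 6, 15, 10, 17, 19, 9, 20]
arr[mid]=6=6: mid=3
arr[mid]=15>6: swap arr[3],arr[3]; hi=2 → [4, 5, 6, 15, 10, 17, 19, 9, 20]
end: lo=2, hi=2; arr = [4, 5, 6, 15, 10, 17, 19, 9, 20]

(2, 2)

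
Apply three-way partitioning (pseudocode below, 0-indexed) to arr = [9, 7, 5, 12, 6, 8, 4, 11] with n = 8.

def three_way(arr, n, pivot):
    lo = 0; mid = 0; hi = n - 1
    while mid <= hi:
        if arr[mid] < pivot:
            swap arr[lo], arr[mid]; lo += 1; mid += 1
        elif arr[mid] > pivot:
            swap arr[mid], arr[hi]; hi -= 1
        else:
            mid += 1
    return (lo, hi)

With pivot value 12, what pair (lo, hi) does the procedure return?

(7, 7)

lo=0 mid=0 hi=7
9<12: swap(0,0), lo=1 mid=1 ⇒ [9, 7, 5, 12, 6, 8, 4, 11]
7<12: swap(1,1), lo=2 mid=2 ⇒ [9, 7, 5, 12, 6, 8, 4, 11]
5<12: swap(2,2), lo=3 mid=3 ⇒ [9, 7, 5, 12, 6, 8, 4, 11]
12=12: mid=4
6<12: swap(3,4), lo=4 mid=5 ⇒ [9, 7, 5, 6, 12, 8, 4, 11]
8<12: swap(4,5), lo=5 mid=6 ⇒ [9, 7, 5, 6, 8, 12, 4, 11]
4<12: swap(5,6), lo=6 mid=7 ⇒ [9, 7, 5, 6, 8, 4, 12, 11]
11<12: swap(6,7), lo=7 mid=8 ⇒ [9, 7, 5, 6, 8, 4, 11, 12]
done. lo=7 hi=7; arr=[9, 7, 5, 6, 8, 4, 11, 12]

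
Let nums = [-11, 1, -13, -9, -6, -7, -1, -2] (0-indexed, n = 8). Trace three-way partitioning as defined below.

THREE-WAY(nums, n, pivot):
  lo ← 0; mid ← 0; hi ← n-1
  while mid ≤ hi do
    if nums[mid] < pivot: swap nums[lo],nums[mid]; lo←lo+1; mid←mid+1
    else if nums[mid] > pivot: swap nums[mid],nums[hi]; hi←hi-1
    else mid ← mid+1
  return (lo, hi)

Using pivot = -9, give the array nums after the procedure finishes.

lo=0 mid=0 hi=7
-11<-9: swap(0,0), lo=1 mid=1 ⇒ [-11, 1, -13, -9, -6, -7, -1, -2]
1>-9: swap(1,7), hi=6 ⇒ [-11, -2, -13, -9, -6, -7, -1, 1]
-2>-9: swap(1,6), hi=5 ⇒ [-11, -1, -13, -9, -6, -7, -2, 1]
-1>-9: swap(1,5), hi=4 ⇒ [-11, -7, -13, -9, -6, -1, -2, 1]
-7>-9: swap(1,4), hi=3 ⇒ [-11, -6, -13, -9, -7, -1, -2, 1]
-6>-9: swap(1,3), hi=2 ⇒ [-11, -9, -13, -6, -7, -1, -2, 1]
-9=-9: mid=2
-13<-9: swap(1,2), lo=2 mid=3 ⇒ [-11, -13, -9, -6, -7, -1, -2, 1]
done. lo=2 hi=2; nums=[-11, -13, -9, -6, -7, -1, -2, 1]

[-11, -13, -9, -6, -7, -1, -2, 1]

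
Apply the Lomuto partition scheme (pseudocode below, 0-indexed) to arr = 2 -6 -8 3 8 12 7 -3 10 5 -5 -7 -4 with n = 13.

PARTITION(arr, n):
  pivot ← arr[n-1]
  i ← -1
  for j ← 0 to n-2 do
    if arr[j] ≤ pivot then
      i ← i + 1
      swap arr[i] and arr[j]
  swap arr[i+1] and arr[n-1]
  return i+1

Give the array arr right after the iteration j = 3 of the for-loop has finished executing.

pivot=-4, i=-1
j=0: 2>-4, skip
j=1: -6≤-4, i=0, swap(0,1) ⇒ -6 2 -8 3 8 12 7 -3 10 5 -5 -7 -4
j=2: -8≤-4, i=1, swap(1,2) ⇒ -6 -8 2 3 8 12 7 -3 10 5 -5 -7 -4
j=3: 3>-4, skip
(after j=3) arr = -6 -8 2 3 8 12 7 -3 10 5 -5 -7 -4

-6 -8 2 3 8 12 7 -3 10 5 -5 -7 -4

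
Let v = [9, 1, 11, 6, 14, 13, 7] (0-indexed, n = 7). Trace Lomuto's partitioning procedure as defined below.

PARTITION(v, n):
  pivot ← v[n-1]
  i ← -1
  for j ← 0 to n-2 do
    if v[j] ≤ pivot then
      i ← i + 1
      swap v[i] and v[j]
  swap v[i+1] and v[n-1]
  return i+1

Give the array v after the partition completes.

[1, 6, 7, 9, 14, 13, 11]

pivot=7, i=-1
j=0: 9>7, skip
j=1: 1≤7, i=0, swap(0,1) ⇒ [1, 9, 11, 6, 14, 13, 7]
j=2: 11>7, skip
j=3: 6≤7, i=1, swap(1,3) ⇒ [1, 6, 11, 9, 14, 13, 7]
j=4: 14>7, skip
j=5: 13>7, skip
swap(2,6) ⇒ [1, 6, 7, 9, 14, 13, 11]; return 2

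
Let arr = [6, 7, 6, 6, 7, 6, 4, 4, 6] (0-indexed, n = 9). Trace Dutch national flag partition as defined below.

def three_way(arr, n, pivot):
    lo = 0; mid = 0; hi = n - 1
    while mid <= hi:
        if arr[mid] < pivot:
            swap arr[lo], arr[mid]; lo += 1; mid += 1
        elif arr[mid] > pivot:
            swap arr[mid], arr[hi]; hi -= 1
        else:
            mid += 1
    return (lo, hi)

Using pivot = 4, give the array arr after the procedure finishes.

[4, 4, 6, 7, 6, 6, 7, 6, 6]

pivot = 4; lo=0, mid=0, hi=8
arr[mid]=6>4: swap arr[0],arr[8]; hi=7 → [6, 7, 6, 6, 7, 6, 4, 4, 6]
arr[mid]=6>4: swap arr[0],arr[7]; hi=6 → [4, 7, 6, 6, 7, 6, 4, 6, 6]
arr[mid]=4=4: mid=1
arr[mid]=7>4: swap arr[1],arr[6]; hi=5 → [4, 4, 6, 6, 7, 6, 7, 6, 6]
arr[mid]=4=4: mid=2
arr[mid]=6>4: swap arr[2],arr[5]; hi=4 → [4, 4, 6, 6, 7, 6, 7, 6, 6]
arr[mid]=6>4: swap arr[2],arr[4]; hi=3 → [4, 4, 7, 6, 6, 6, 7, 6, 6]
arr[mid]=7>4: swap arr[2],arr[3]; hi=2 → [4, 4, 6, 7, 6, 6, 7, 6, 6]
arr[mid]=6>4: swap arr[2],arr[2]; hi=1 → [4, 4, 6, 7, 6, 6, 7, 6, 6]
end: lo=0, hi=1; arr = [4, 4, 6, 7, 6, 6, 7, 6, 6]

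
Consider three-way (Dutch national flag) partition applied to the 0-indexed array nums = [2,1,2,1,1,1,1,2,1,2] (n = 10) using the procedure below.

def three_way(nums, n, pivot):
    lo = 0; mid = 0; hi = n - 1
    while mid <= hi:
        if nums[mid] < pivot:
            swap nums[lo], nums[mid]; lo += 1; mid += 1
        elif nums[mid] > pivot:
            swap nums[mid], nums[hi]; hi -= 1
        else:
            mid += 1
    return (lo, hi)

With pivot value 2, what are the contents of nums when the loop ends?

[1,1,1,1,1,1,2,2,2,2]

pivot = 2; lo=0, mid=0, hi=9
nums[mid]=2=2: mid=1
nums[mid]=1<2: swap nums[0],nums[1]; lo=1,mid=2 → [1,2,2,1,1,1,1,2,1,2]
nums[mid]=2=2: mid=3
nums[mid]=1<2: swap nums[1],nums[3]; lo=2,mid=4 → [1,1,2,2,1,1,1,2,1,2]
nums[mid]=1<2: swap nums[2],nums[4]; lo=3,mid=5 → [1,1,1,2,2,1,1,2,1,2]
nums[mid]=1<2: swap nums[3],nums[5]; lo=4,mid=6 → [1,1,1,1,2,2,1,2,1,2]
nums[mid]=1<2: swap nums[4],nums[6]; lo=5,mid=7 → [1,1,1,1,1,2,2,2,1,2]
nums[mid]=2=2: mid=8
nums[mid]=1<2: swap nums[5],nums[8]; lo=6,mid=9 → [1,1,1,1,1,1,2,2,2,2]
nums[mid]=2=2: mid=10
end: lo=6, hi=9; nums = [1,1,1,1,1,1,2,2,2,2]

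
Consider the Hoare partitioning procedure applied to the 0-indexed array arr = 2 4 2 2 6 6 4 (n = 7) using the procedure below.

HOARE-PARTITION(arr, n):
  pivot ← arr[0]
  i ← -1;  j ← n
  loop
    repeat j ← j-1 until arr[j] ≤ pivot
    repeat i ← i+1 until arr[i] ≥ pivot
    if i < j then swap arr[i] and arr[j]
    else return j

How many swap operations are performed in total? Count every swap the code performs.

pivot=2
j stops at 3 (2), i stops at 0 (2); swap ⇒ 2 4 2 2 6 6 4
j stops at 2 (2), i stops at 1 (4); swap ⇒ 2 2 4 2 6 6 4
j stops at 1, i stops at 2; i≥j ⇒ return 1. arr=2 2 4 2 6 6 4

2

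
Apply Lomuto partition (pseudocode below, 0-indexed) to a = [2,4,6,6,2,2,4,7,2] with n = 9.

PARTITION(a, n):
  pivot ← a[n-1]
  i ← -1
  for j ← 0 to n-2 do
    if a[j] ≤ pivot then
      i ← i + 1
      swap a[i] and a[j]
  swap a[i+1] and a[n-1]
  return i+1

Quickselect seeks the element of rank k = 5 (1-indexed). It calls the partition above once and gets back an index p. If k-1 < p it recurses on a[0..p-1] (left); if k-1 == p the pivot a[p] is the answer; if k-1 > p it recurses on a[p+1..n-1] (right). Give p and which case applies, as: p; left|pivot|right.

3; right

pivot=2, i=-1
j=0: 2≤2, i=0, swap(0,0) ⇒ [2,4,6,6,2,2,4,7,2]
j=1: 4>2, skip
j=2: 6>2, skip
j=3: 6>2, skip
j=4: 2≤2, i=1, swap(1,4) ⇒ [2,2,6,6,4,2,4,7,2]
j=5: 2≤2, i=2, swap(2,5) ⇒ [2,2,2,6,4,6,4,7,2]
j=6: 4>2, skip
j=7: 7>2, skip
swap(3,8) ⇒ [2,2,2,2,4,6,4,7,6]; return 3
p = 3; k-1 = 4 > 3 ⇒ right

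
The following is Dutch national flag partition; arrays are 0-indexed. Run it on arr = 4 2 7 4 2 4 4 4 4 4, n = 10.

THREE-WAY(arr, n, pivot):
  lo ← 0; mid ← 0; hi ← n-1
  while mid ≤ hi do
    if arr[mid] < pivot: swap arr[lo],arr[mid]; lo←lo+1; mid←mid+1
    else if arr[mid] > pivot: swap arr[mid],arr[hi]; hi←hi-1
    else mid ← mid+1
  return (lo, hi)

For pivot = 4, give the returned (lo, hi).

(2, 8)

lo=0 mid=0 hi=9
4=4: mid=1
2<4: swap(0,1), lo=1 mid=2 ⇒ 2 4 7 4 2 4 4 4 4 4
7>4: swap(2,9), hi=8 ⇒ 2 4 4 4 2 4 4 4 4 7
4=4: mid=3
4=4: mid=4
2<4: swap(1,4), lo=2 mid=5 ⇒ 2 2 4 4 4 4 4 4 4 7
4=4: mid=6
4=4: mid=7
4=4: mid=8
4=4: mid=9
done. lo=2 hi=8; arr=2 2 4 4 4 4 4 4 4 7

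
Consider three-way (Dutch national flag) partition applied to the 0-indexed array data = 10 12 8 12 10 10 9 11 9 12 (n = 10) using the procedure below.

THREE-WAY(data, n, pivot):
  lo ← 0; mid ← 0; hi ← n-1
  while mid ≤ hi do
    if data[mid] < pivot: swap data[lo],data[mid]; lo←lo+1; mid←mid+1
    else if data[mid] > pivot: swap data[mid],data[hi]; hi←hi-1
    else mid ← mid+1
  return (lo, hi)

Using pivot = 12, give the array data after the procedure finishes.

10 8 10 10 9 11 9 12 12 12

pivot = 12; lo=0, mid=0, hi=9
data[mid]=10<12: swap data[0],data[0]; lo=1,mid=1 → 10 12 8 12 10 10 9 11 9 12
data[mid]=12=12: mid=2
data[mid]=8<12: swap data[1],data[2]; lo=2,mid=3 → 10 8 12 12 10 10 9 11 9 12
data[mid]=12=12: mid=4
data[mid]=10<12: swap data[2],data[4]; lo=3,mid=5 → 10 8 10 12 12 10 9 11 9 12
data[mid]=10<12: swap data[3],data[5]; lo=4,mid=6 → 10 8 10 10 12 12 9 11 9 12
data[mid]=9<12: swap data[4],data[6]; lo=5,mid=7 → 10 8 10 10 9 12 12 11 9 12
data[mid]=11<12: swap data[5],data[7]; lo=6,mid=8 → 10 8 10 10 9 11 12 12 9 12
data[mid]=9<12: swap data[6],data[8]; lo=7,mid=9 → 10 8 10 10 9 11 9 12 12 12
data[mid]=12=12: mid=10
end: lo=7, hi=9; data = 10 8 10 10 9 11 9 12 12 12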